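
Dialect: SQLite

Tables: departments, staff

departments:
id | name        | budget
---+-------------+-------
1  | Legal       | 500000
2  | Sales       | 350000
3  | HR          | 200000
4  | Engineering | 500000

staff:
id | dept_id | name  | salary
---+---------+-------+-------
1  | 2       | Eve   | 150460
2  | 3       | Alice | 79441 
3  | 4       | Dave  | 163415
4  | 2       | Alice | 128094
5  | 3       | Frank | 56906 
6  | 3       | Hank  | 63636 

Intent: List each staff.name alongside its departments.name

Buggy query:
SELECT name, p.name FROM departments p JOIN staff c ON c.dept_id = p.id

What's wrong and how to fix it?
Bug: Both tables have a 'name' column; the unqualified reference is ambiguous

Fix: Prefix ambiguous columns with the table alias

Corrected query:
SELECT c.name, p.name FROM departments p JOIN staff c ON c.dept_id = p.id

Result:
name  | name       
------+------------
Eve   | Sales      
Alice | HR         
Dave  | Engineering
Alice | Sales      
Frank | HR         
Hank  | HR         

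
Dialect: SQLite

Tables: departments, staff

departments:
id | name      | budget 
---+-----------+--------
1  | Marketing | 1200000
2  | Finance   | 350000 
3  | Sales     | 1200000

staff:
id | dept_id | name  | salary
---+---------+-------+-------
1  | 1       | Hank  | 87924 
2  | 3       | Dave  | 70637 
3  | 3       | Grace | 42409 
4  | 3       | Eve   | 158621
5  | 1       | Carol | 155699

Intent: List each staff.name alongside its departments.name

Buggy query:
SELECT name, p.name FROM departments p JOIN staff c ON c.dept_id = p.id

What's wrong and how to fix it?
Bug: Both tables have a 'name' column; the unqualified reference is ambiguous

Fix: Prefix ambiguous columns with the table alias

Corrected query:
SELECT c.name, p.name FROM departments p JOIN staff c ON c.dept_id = p.id

Result:
name  | name     
------+----------
Hank  | Marketing
Dave  | Sales    
Grace | Sales    
Eve   | Sales    
Carol | Marketing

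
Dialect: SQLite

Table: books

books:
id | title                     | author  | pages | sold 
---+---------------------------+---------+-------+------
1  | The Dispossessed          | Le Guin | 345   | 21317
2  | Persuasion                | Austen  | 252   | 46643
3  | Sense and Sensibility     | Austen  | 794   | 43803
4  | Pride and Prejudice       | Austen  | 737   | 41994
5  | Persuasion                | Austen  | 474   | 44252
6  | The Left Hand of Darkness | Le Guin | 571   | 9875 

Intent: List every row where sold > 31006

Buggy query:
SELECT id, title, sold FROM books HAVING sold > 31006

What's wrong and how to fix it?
Bug: HAVING filters the output of aggregation, but this query has no GROUP BY and no aggregate functions, so SQLite rejects it (HAVING clause on a non-aggregate query); the condition here is per row

Fix: Replace HAVING with WHERE since the condition applies to individual rows

Corrected query:
SELECT id, title, sold FROM books WHERE sold > 31006

Result:
id | title                 | sold 
---+-----------------------+------
2  | Persuasion            | 46643
3  | Sense and Sensibility | 43803
4  | Pride and Prejudice   | 41994
5  | Persuasion            | 44252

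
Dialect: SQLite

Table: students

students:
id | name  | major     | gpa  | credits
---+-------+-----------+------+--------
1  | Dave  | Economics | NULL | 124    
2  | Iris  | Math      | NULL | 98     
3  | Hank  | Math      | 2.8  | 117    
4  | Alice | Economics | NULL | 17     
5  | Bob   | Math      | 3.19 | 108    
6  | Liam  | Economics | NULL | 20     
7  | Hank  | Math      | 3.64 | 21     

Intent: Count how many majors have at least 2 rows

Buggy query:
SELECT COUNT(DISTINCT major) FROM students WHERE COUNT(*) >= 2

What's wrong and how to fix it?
Bug: COUNT(*) cannot appear in WHERE; the per-group count doesn't exist yet

Fix: Use a subquery that GROUPs and filters with HAVING, then count its rows

Corrected query:
SELECT COUNT(*) FROM (SELECT major FROM students GROUP BY major HAVING COUNT(*) >= 2)

Result:
COUNT(*)
--------
2       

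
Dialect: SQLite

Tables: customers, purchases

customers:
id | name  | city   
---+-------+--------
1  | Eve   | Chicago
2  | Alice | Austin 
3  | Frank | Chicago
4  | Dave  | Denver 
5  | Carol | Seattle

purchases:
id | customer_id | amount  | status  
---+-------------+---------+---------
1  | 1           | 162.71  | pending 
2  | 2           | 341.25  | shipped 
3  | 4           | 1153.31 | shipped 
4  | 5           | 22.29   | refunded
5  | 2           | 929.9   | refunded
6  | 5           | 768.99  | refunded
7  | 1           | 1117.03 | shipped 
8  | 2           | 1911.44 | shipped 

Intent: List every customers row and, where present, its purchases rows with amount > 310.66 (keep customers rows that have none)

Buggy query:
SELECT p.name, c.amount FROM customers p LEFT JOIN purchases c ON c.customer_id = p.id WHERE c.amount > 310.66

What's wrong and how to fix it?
Bug: A WHERE condition on the right-hand table after LEFT JOIN drops unmatched parents

Fix: Move the right-table condition into the ON clause so unmatched parents are kept

Corrected query:
SELECT p.name, c.amount FROM customers p LEFT JOIN purchases c ON c.customer_id = p.id AND c.amount > 310.66

Result:
name  | amount 
------+--------
Eve   | 1117.03
Alice | 341.25 
Alice | 929.9  
Alice | 1911.44
Frank | NULL   
Dave  | 1153.31
Carol | 768.99 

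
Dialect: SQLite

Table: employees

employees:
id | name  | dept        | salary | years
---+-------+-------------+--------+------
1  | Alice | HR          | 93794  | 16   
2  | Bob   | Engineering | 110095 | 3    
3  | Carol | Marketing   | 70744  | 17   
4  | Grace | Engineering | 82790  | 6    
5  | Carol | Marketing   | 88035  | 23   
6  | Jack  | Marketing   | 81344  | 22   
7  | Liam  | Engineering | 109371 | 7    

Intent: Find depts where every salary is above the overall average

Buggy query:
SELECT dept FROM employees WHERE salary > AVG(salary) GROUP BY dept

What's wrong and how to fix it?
Bug: AVG() is an aggregate; it can't sit directly in WHERE

Fix: Compute the overall average in a scalar subquery and compare each group's MIN against it in HAVING

Corrected query:
SELECT dept FROM employees GROUP BY dept HAVING MIN(salary) > (SELECT AVG(salary) FROM employees)

Result:
dept
----
HR  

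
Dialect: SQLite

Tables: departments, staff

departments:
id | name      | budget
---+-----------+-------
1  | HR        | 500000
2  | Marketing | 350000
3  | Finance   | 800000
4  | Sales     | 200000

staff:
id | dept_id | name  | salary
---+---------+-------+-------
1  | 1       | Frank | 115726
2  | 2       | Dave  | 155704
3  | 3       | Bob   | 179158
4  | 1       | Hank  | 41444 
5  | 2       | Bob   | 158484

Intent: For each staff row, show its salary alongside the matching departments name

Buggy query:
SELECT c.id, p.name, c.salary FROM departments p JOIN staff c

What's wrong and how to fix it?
Bug: Missing join condition: each staff row is matched to all departments rows instead of just its own

Fix: Add ON c.dept_id = p.id to the JOIN

Corrected query:
SELECT c.id, p.name, c.salary FROM departments p JOIN staff c ON c.dept_id = p.id

Result:
id | name      | salary
---+-----------+-------
1  | HR        | 115726
2  | Marketing | 155704
3  | Finance   | 179158
4  | HR        | 41444 
5  | Marketing | 158484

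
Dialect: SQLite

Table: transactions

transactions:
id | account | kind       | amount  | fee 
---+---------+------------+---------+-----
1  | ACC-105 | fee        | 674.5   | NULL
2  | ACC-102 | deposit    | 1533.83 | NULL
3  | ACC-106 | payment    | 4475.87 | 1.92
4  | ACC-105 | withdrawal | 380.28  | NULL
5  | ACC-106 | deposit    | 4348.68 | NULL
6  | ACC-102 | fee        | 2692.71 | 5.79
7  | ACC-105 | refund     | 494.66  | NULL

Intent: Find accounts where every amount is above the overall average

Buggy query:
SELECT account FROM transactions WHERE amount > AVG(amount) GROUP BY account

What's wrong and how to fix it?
Bug: WHERE evaluates per row before aggregation, so AVG() is unavailable

Fix: Compute the overall average in a scalar subquery and compare each group's MIN against it in HAVING

Corrected query:
SELECT account FROM transactions GROUP BY account HAVING MIN(amount) > (SELECT AVG(amount) FROM transactions)

Result:
account
-------
ACC-106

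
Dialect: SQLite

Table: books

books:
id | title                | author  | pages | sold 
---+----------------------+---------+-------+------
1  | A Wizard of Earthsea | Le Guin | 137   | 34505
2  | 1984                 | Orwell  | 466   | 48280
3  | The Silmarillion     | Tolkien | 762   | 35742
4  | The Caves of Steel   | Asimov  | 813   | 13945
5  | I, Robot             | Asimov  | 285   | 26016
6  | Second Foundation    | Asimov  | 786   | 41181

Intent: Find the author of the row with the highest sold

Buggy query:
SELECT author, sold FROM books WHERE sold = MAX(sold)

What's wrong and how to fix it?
Bug: MAX(sold) is an aggregate and cannot be used directly in WHERE

Fix: Use a subquery: WHERE sold = (SELECT MAX(sold) FROM books)

Corrected query:
SELECT author, sold FROM books WHERE sold = (SELECT MAX(sold) FROM books)

Result:
author | sold 
-------+------
Orwell | 48280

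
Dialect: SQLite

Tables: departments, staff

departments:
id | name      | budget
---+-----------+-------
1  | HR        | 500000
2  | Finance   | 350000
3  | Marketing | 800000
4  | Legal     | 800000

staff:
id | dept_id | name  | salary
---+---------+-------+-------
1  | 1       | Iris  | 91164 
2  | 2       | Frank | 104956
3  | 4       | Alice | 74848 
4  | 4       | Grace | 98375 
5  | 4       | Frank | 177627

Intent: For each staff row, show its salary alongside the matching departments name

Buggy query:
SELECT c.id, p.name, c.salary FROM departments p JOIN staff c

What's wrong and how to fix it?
Bug: Missing join condition: each staff row is matched to all departments rows instead of just its own

Fix: Add ON c.dept_id = p.id to the JOIN

Corrected query:
SELECT c.id, p.name, c.salary FROM departments p JOIN staff c ON c.dept_id = p.id

Result:
id | name    | salary
---+---------+-------
1  | HR      | 91164 
2  | Finance | 104956
3  | Legal   | 74848 
4  | Legal   | 98375 
5  | Legal   | 177627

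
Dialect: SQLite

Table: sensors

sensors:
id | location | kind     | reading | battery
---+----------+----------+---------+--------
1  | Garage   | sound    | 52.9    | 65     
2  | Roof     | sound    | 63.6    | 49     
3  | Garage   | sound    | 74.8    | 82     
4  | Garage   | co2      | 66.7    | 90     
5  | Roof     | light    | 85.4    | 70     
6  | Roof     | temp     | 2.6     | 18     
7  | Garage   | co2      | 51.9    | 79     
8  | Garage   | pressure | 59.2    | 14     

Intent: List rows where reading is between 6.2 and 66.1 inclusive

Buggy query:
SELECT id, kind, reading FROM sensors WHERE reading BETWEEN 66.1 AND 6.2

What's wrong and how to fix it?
Bug: The bounds are reversed; BETWEEN a AND b requires a <= b to match anything

Fix: Swap the bounds so the smaller value comes first

Corrected query:
SELECT id, kind, reading FROM sensors WHERE reading BETWEEN 6.2 AND 66.1

Result:
id | kind     | reading
---+----------+--------
1  | sound    | 52.9   
2  | sound    | 63.6   
7  | co2      | 51.9   
8  | pressure | 59.2   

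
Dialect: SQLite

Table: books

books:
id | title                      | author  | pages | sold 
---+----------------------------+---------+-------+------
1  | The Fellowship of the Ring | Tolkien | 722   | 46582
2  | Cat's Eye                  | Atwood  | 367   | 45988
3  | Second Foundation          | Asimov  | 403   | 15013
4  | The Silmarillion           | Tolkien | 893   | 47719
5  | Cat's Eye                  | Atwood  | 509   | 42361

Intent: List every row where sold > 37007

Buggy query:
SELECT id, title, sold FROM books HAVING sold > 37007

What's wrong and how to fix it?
Bug: HAVING filters the output of aggregation, but this query has no GROUP BY and no aggregate functions, so SQLite rejects it (HAVING clause on a non-aggregate query); the condition here is per row

Fix: Use WHERE for row-level filtering

Corrected query:
SELECT id, title, sold FROM books WHERE sold > 37007

Result:
id | title                      | sold 
---+----------------------------+------
1  | The Fellowship of the Ring | 46582
2  | Cat's Eye                  | 45988
4  | The Silmarillion           | 47719
5  | Cat's Eye                  | 42361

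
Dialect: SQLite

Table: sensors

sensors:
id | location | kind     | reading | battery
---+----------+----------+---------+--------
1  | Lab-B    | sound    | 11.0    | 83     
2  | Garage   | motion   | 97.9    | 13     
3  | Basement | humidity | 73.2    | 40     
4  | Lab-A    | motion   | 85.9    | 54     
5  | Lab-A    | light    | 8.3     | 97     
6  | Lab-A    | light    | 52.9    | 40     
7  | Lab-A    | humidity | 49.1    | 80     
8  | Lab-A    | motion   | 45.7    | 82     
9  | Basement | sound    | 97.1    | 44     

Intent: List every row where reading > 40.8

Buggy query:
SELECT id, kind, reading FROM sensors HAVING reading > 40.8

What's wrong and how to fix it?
Bug: This is a non-aggregate query (no GROUP BY, no aggregates), so in SQLite the HAVING clause is invalid here; a row-level condition belongs in WHERE

Fix: Use WHERE for row-level filtering

Corrected query:
SELECT id, kind, reading FROM sensors WHERE reading > 40.8

Result:
id | kind     | reading
---+----------+--------
2  | motion   | 97.9   
3  | humidity | 73.2   
4  | motion   | 85.9   
6  | light    | 52.9   
7  | humidity | 49.1   
8  | motion   | 45.7   
9  | sound    | 97.1   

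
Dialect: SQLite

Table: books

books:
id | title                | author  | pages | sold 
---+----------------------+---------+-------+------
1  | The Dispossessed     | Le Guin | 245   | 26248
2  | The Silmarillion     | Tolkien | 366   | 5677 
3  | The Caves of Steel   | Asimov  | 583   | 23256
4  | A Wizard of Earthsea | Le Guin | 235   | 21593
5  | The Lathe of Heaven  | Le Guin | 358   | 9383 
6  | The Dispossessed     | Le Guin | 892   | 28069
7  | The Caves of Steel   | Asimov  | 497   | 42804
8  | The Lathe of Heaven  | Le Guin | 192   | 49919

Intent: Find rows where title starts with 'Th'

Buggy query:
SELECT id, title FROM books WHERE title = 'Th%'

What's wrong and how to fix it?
Bug: '=' compares the literal string including the % character; pattern matching needs LIKE

Fix: Replace '=' with LIKE so 'Th%' is treated as a pattern

Corrected query:
SELECT id, title FROM books WHERE title LIKE 'Th%'

Result:
id | title              
---+--------------------
1  | The Dispossessed   
2  | The Silmarillion   
3  | The Caves of Steel 
5  | The Lathe of Heaven
6  | The Dispossessed   
7  | The Caves of Steel 
8  | The Lathe of Heaven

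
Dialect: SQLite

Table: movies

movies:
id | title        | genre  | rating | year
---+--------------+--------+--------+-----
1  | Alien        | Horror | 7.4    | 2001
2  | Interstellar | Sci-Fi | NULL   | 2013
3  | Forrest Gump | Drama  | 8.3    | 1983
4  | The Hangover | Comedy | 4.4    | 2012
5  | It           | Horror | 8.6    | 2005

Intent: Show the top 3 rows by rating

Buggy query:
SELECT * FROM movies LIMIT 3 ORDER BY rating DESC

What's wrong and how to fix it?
Bug: ORDER BY cannot follow LIMIT; LIMIT is the final clause

Fix: Sort with ORDER BY, then apply LIMIT

Corrected query:
SELECT * FROM movies ORDER BY rating DESC LIMIT 3

Result:
id | title        | genre  | rating | year
---+--------------+--------+--------+-----
5  | It           | Horror | 8.6    | 2005
3  | Forrest Gump | Drama  | 8.3    | 1983
1  | Alien        | Horror | 7.4    | 2001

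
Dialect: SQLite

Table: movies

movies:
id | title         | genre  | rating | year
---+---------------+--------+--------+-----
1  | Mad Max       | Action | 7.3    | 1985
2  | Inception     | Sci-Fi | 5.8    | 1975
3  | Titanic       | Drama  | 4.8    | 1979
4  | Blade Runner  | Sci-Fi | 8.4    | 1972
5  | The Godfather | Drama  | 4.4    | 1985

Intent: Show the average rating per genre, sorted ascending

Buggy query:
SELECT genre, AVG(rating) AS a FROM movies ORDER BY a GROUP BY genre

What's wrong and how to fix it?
Bug: GROUP BY must precede ORDER BY

Fix: Reorder: SELECT … FROM … GROUP BY … ORDER BY …

Corrected query:
SELECT genre, AVG(rating) AS a FROM movies GROUP BY genre ORDER BY a

Result:
genre  | a  
-------+----
Drama  | 4.6
Sci-Fi | 7.1
Action | 7.3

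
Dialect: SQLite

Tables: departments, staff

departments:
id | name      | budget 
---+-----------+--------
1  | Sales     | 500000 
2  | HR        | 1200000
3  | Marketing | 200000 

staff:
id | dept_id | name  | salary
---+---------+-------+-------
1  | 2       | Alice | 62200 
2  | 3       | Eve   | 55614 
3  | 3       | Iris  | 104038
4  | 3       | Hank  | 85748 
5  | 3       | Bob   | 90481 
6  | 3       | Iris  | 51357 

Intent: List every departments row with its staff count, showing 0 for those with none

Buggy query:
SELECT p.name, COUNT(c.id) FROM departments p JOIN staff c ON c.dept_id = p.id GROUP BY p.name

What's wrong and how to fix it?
Bug: An inner join excludes parents with zero children

Fix: Use LEFT JOIN so parents without children still appear (COUNT(c.id) gives 0)

Corrected query:
SELECT p.name, COUNT(c.id) FROM departments p LEFT JOIN staff c ON c.dept_id = p.id GROUP BY p.name

Result:
name      | COUNT(c.id)
----------+------------
HR        | 1          
Marketing | 5          
Sales     | 0          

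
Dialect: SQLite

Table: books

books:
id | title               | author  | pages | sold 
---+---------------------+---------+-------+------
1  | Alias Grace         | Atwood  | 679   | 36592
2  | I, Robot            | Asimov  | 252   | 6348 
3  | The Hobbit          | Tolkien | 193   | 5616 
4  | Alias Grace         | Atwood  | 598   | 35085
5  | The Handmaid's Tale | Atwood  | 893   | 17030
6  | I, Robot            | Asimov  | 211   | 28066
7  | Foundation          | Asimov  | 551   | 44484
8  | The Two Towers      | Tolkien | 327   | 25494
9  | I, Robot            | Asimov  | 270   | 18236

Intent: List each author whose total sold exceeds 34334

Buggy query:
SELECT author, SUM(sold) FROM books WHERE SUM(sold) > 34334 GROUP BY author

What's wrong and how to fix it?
Bug: Aggregate functions cannot appear in a WHERE clause

Fix: Move the aggregate condition to a HAVING clause

Corrected query:
SELECT author, SUM(sold) FROM books GROUP BY author HAVING SUM(sold) > 34334

Result:
author | SUM(sold)
-------+----------
Asimov | 97134    
Atwood | 88707    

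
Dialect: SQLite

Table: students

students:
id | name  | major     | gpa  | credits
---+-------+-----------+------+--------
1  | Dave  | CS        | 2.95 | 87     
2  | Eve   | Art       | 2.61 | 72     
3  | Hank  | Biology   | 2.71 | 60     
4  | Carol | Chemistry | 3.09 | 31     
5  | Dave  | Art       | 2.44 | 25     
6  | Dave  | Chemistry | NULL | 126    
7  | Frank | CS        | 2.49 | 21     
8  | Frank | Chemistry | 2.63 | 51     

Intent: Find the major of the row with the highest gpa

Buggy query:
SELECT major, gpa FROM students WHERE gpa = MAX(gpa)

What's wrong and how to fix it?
Bug: WHERE is evaluated per row; an aggregate over the whole table isn't defined there

Fix: Wrap MAX in a scalar subquery so WHERE compares against a single value

Corrected query:
SELECT major, gpa FROM students WHERE gpa = (SELECT MAX(gpa) FROM students)

Result:
major     | gpa 
----------+-----
Chemistry | 3.09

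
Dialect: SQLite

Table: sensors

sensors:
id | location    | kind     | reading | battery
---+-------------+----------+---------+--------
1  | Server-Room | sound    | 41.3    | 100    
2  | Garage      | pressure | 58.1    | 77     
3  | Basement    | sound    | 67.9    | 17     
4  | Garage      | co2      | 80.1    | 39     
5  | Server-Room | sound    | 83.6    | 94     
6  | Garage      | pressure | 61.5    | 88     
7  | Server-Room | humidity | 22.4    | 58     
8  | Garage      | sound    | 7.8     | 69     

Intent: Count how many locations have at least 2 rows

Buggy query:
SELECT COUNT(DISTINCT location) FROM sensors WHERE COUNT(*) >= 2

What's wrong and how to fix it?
Bug: WHERE filters individual rows, not groups, so a group-level COUNT is invalid there

Fix: Use a subquery that GROUPs and filters with HAVING, then count its rows

Corrected query:
SELECT COUNT(*) FROM (SELECT location FROM sensors GROUP BY location HAVING COUNT(*) >= 2)

Result:
COUNT(*)
--------
2       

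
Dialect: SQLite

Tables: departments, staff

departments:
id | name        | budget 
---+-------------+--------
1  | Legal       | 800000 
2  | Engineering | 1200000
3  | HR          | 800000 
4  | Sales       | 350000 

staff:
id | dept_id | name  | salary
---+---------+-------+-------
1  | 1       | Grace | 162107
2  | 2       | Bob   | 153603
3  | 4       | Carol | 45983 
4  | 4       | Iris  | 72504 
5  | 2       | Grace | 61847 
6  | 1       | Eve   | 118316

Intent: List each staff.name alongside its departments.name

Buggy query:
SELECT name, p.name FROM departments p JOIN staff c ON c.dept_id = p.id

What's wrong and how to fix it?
Bug: Both tables have a 'name' column; the unqualified reference is ambiguous

Fix: Qualify the column with its table alias (c.name)

Corrected query:
SELECT c.name, p.name FROM departments p JOIN staff c ON c.dept_id = p.id

Result:
name  | name       
------+------------
Grace | Legal      
Bob   | Engineering
Carol | Sales      
Iris  | Sales      
Grace | Engineering
Eve   | Legal      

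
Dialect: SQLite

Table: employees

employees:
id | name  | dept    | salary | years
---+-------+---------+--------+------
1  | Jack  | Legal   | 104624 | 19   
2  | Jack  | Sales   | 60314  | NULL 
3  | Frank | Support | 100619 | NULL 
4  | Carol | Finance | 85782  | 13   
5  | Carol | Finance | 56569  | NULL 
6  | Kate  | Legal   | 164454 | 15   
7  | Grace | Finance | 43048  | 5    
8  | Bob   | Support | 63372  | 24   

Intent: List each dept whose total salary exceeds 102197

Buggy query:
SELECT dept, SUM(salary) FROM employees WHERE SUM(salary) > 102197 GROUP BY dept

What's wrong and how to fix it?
Bug: SUM(salary) is an aggregate, but WHERE filters rows before aggregation

Fix: Move the aggregate condition to a HAVING clause

Corrected query:
SELECT dept, SUM(salary) FROM employees GROUP BY dept HAVING SUM(salary) > 102197

Result:
dept    | SUM(salary)
--------+------------
Finance | 185399     
Legal   | 269078     
Support | 163991     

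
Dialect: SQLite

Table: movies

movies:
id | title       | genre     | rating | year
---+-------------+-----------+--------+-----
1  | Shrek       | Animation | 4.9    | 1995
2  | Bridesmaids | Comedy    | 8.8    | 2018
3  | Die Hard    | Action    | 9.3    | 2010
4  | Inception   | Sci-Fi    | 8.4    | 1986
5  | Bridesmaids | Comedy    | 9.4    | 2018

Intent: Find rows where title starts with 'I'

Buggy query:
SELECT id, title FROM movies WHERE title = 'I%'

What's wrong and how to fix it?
Bug: Wildcards only work with LIKE; '=' treats '%' as a literal character

Fix: Replace '=' with LIKE so 'I%' is treated as a pattern

Corrected query:
SELECT id, title FROM movies WHERE title LIKE 'I%'

Result:
id | title    
---+----------
4  | Inception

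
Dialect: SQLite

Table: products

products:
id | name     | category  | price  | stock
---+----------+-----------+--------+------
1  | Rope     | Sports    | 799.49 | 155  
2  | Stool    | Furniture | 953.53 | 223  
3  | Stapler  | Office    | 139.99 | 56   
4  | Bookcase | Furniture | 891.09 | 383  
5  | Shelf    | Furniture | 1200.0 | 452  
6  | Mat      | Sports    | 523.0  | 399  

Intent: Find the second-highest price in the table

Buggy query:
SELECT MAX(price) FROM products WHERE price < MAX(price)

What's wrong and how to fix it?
Bug: The inner MAX is an aggregate inside WHERE, which is not allowed

Fix: Compute the overall MAX in a subquery, then take MAX of rows below it

Corrected query:
SELECT MAX(price) FROM products WHERE price < (SELECT MAX(price) FROM products)

Result:
MAX(price)
----------
953.53    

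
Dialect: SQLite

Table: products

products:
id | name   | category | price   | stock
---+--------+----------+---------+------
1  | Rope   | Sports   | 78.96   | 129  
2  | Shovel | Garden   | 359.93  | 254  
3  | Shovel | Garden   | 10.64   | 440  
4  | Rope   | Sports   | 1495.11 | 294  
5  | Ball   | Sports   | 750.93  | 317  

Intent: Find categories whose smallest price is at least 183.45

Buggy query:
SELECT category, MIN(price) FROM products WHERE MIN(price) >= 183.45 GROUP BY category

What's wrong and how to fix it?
Bug: MIN() in WHERE is a misuse of aggregate

Fix: Replace WHERE with HAVING after the GROUP BY

Corrected query:
SELECT category, MIN(price) FROM products GROUP BY category HAVING MIN(price) >= 183.45

Result:
(no rows)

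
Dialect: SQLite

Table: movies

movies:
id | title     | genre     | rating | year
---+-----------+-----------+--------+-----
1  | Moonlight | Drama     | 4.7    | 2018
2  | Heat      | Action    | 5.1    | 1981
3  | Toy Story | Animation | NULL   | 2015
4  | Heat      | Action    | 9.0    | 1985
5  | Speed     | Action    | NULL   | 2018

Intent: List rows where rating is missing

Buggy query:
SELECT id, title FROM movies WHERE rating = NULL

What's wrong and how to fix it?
Bug: Comparing to NULL with '=' never matches; NULL = NULL is unknown, not true

Fix: Use IS NULL to test for NULL

Corrected query:
SELECT id, title FROM movies WHERE rating IS NULL

Result:
id | title    
---+----------
3  | Toy Story
5  | Speed    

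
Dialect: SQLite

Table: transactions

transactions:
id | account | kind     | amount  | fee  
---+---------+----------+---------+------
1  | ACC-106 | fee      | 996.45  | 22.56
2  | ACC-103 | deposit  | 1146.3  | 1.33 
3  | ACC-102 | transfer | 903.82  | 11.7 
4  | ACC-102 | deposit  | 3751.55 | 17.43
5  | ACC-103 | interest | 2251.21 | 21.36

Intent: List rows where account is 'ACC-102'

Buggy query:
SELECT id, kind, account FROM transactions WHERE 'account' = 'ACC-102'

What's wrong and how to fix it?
Bug: 'account' in single quotes is a string literal, not the column; the comparison is literal-vs-literal and never true

Fix: Remove the quotes around the column name (or use double quotes for an identifier)

Corrected query:
SELECT id, kind, account FROM transactions WHERE account = 'ACC-102'

Result:
id | kind     | account
---+----------+--------
3  | transfer | ACC-102
4  | deposit  | ACC-102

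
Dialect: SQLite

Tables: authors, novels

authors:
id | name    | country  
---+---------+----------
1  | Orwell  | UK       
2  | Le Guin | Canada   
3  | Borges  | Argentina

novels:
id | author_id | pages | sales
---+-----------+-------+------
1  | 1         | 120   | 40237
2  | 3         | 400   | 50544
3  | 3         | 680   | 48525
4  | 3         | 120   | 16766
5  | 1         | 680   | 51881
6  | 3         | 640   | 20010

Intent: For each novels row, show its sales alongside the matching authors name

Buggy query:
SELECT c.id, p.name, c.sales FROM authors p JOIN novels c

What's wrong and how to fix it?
Bug: Missing join condition: each novels row is matched to all authors rows instead of just its own

Fix: Add ON c.author_id = p.id to the JOIN

Corrected query:
SELECT c.id, p.name, c.sales FROM authors p JOIN novels c ON c.author_id = p.id

Result:
id | name   | sales
---+--------+------
1  | Orwell | 40237
2  | Borges | 50544
3  | Borges | 48525
4  | Borges | 16766
5  | Orwell | 51881
6  | Borges | 20010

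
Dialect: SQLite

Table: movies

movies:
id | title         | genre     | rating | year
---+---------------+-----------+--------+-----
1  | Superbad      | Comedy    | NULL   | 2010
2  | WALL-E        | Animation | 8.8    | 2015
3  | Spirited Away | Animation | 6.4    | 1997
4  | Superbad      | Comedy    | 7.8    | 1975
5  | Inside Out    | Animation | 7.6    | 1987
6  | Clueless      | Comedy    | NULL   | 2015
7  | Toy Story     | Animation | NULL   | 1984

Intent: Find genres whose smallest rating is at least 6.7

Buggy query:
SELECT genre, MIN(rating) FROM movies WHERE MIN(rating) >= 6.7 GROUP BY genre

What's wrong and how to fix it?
Bug: Aggregates like MIN are computed per group after WHERE runs

Fix: Use HAVING for the per-group MIN condition

Corrected query:
SELECT genre, MIN(rating) FROM movies GROUP BY genre HAVING MIN(rating) >= 6.7

Result:
genre  | MIN(rating)
-------+------------
Comedy | 7.8        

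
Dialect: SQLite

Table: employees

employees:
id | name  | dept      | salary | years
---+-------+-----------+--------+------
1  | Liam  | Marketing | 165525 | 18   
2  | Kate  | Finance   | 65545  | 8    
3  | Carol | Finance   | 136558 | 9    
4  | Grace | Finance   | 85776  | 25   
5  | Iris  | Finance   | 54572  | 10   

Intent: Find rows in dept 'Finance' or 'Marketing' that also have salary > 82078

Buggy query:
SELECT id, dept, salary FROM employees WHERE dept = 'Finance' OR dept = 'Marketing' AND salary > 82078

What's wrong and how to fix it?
Bug: AND binds tighter than OR, so this parses as dept = 'Finance' OR (dept = 'Marketing' AND salary > 82078)

Fix: Add parentheses around the OR so the AND applies to both alternatives

Corrected query:
SELECT id, dept, salary FROM employees WHERE (dept = 'Finance' OR dept = 'Marketing') AND salary > 82078

Result:
id | dept      | salary
---+-----------+-------
1  | Marketing | 165525
3  | Finance   | 136558
4  | Finance   | 85776 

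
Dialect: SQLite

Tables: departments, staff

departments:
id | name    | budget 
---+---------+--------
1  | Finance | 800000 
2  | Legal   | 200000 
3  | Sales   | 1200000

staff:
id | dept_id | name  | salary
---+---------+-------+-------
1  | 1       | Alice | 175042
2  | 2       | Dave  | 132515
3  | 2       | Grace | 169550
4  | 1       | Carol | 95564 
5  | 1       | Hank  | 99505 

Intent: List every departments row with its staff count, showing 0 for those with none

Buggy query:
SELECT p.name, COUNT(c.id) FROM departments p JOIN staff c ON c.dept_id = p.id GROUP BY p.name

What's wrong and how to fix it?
Bug: INNER JOIN drops departments rows that have no matching staff rows

Fix: Switch to LEFT JOIN to retain unmatched parent rows

Corrected query:
SELECT p.name, COUNT(c.id) FROM departments p LEFT JOIN staff c ON c.dept_id = p.id GROUP BY p.name

Result:
name    | COUNT(c.id)
--------+------------
Finance | 3          
Legal   | 2          
Sales   | 0          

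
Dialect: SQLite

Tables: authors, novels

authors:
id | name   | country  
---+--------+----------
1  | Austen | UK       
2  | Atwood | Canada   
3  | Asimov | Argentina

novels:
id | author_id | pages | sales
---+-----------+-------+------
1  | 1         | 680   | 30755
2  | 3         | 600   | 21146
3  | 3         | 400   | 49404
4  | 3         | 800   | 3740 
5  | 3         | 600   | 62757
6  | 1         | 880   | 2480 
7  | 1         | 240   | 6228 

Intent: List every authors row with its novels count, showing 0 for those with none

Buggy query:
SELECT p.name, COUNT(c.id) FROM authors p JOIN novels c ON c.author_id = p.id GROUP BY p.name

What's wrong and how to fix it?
Bug: INNER JOIN drops authors rows that have no matching novels rows

Fix: Use LEFT JOIN so parents without children still appear (COUNT(c.id) gives 0)

Corrected query:
SELECT p.name, COUNT(c.id) FROM authors p LEFT JOIN novels c ON c.author_id = p.id GROUP BY p.name

Result:
name   | COUNT(c.id)
-------+------------
Asimov | 4          
Atwood | 0          
Austen | 3          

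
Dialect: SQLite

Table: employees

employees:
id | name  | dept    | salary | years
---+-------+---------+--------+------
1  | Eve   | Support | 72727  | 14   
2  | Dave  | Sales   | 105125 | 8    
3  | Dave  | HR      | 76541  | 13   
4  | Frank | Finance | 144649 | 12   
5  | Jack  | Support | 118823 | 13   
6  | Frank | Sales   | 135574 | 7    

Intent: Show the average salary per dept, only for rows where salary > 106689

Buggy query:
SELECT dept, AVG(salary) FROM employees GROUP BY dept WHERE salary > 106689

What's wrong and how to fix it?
Bug: Row-level WHERE must come before GROUP BY in the clause order

Fix: Place WHERE between FROM and GROUP BY

Corrected query:
SELECT dept, AVG(salary) FROM employees WHERE salary > 106689 GROUP BY dept

Result:
dept    | AVG(salary)
--------+------------
Finance | 144649     
Sales   | 135574     
Support | 118823     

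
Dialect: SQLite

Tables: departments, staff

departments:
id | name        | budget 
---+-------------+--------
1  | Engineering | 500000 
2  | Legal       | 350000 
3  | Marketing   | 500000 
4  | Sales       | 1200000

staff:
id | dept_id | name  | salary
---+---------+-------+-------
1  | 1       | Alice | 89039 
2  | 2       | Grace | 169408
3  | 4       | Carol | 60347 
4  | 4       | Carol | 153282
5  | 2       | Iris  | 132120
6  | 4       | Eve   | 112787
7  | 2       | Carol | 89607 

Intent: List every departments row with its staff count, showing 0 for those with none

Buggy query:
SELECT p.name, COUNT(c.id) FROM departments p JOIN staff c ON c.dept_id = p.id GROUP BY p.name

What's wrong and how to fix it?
Bug: An inner join excludes parents with zero children

Fix: Switch to LEFT JOIN to retain unmatched parent rows

Corrected query:
SELECT p.name, COUNT(c.id) FROM departments p LEFT JOIN staff c ON c.dept_id = p.id GROUP BY p.name

Result:
name        | COUNT(c.id)
------------+------------
Engineering | 1          
Legal       | 3          
Marketing   | 0          
Sales       | 3          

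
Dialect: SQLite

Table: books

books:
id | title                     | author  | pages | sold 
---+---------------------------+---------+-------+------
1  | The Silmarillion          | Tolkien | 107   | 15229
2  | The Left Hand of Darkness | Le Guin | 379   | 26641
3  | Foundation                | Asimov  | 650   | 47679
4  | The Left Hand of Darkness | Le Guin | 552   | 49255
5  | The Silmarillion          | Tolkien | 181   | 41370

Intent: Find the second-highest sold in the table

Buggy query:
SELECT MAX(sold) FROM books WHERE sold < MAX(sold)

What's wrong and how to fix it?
Bug: MAX(sold) on the right of the comparison is an aggregate-in-WHERE error

Fix: Compute the overall MAX in a subquery, then take MAX of rows below it

Corrected query:
SELECT MAX(sold) FROM books WHERE sold < (SELECT MAX(sold) FROM books)

Result:
MAX(sold)
---------
47679    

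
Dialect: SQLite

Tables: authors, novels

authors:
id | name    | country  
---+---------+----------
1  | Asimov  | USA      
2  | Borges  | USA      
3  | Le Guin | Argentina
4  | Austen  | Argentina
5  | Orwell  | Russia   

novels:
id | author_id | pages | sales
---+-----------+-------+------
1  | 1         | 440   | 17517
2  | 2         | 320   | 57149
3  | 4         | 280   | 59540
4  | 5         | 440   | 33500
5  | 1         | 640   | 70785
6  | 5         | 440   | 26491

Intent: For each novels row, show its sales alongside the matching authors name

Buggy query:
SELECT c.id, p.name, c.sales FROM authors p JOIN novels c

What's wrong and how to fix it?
Bug: Missing join condition: each novels row is matched to all authors rows instead of just its own

Fix: Specify the join condition linking the foreign key to the parent id

Corrected query:
SELECT c.id, p.name, c.sales FROM authors p JOIN novels c ON c.author_id = p.id

Result:
id | name   | sales
---+--------+------
1  | Asimov | 17517
2  | Borges | 57149
3  | Austen | 59540
4  | Orwell | 33500
5  | Asimov | 70785
6  | Orwell | 26491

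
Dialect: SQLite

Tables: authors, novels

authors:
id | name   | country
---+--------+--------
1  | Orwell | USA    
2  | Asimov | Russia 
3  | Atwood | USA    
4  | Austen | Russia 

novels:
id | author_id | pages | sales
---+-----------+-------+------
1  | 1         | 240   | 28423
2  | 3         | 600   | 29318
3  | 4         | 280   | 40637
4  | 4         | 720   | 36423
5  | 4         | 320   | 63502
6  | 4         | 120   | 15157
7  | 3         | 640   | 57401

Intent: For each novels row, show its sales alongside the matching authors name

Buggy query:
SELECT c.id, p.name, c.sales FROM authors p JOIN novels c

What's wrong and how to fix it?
Bug: JOIN with no ON clause produces a cartesian product; every novels row pairs with every authors row

Fix: Specify the join condition linking the foreign key to the parent id

Corrected query:
SELECT c.id, p.name, c.sales FROM authors p JOIN novels c ON c.author_id = p.id

Result:
id | name   | sales
---+--------+------
1  | Orwell | 28423
2  | Atwood | 29318
3  | Austen | 40637
4  | Austen | 36423
5  | Austen | 63502
6  | Austen | 15157
7  | Atwood | 57401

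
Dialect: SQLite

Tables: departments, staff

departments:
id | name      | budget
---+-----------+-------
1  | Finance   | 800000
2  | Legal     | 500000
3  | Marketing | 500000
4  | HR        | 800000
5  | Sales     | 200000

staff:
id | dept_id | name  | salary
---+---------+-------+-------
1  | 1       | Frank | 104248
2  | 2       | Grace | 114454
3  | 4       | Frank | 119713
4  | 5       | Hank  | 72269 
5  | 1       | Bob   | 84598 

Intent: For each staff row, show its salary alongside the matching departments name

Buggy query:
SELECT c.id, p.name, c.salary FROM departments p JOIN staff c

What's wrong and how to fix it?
Bug: JOIN with no ON clause produces a cartesian product; every staff row pairs with every departments row

Fix: Add ON c.dept_id = p.id to the JOIN

Corrected query:
SELECT c.id, p.name, c.salary FROM departments p JOIN staff c ON c.dept_id = p.id

Result:
id | name    | salary
---+---------+-------
1  | Finance | 104248
2  | Legal   | 114454
3  | HR      | 119713
4  | Sales   | 72269 
5  | Finance | 84598 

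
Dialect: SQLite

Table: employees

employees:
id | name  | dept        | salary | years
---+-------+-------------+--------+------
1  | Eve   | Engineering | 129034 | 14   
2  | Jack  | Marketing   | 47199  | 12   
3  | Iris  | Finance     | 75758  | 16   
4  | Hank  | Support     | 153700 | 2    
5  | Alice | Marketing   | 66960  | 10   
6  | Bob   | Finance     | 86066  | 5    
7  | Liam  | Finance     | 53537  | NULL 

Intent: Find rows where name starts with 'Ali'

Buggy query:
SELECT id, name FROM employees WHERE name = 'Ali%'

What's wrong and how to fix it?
Bug: Wildcards only work with LIKE; '=' treats '%' as a literal character

Fix: Replace '=' with LIKE so 'Ali%' is treated as a pattern

Corrected query:
SELECT id, name FROM employees WHERE name LIKE 'Ali%'

Result:
id | name 
---+------
5  | Alice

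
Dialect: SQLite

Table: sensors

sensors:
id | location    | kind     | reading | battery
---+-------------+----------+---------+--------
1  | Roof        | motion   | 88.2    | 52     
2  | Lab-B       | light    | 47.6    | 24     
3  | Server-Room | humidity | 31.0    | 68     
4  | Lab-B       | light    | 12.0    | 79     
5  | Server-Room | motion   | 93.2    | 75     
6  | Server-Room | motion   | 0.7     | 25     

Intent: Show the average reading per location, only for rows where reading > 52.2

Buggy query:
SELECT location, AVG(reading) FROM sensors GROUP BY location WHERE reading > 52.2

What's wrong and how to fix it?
Bug: WHERE cannot follow GROUP BY

Fix: Move the WHERE clause before GROUP BY

Corrected query:
SELECT location, AVG(reading) FROM sensors WHERE reading > 52.2 GROUP BY location

Result:
location    | AVG(reading)
------------+-------------
Roof        | 88.2        
Server-Room | 93.2        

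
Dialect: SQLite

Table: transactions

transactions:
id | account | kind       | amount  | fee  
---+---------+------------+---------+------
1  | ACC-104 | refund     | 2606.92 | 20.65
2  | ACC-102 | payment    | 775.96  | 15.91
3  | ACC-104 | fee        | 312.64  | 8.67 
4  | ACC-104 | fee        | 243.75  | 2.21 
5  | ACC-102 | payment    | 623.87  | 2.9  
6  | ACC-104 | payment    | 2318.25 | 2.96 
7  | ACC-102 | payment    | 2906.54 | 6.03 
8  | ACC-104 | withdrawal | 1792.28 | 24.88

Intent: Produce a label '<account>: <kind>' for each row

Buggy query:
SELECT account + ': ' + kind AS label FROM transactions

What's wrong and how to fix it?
Bug: SQLite uses || for string concatenation; + coerces text to numbers (yielding 0)

Fix: Use the || operator for string concatenation

Corrected query:
SELECT account || ': ' || kind AS label FROM transactions

Result:
label              
-------------------
ACC-104: refund    
ACC-102: payment   
ACC-104: fee       
ACC-104: fee       
ACC-102: payment   
ACC-104: payment   
ACC-102: payment   
ACC-104: withdrawal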